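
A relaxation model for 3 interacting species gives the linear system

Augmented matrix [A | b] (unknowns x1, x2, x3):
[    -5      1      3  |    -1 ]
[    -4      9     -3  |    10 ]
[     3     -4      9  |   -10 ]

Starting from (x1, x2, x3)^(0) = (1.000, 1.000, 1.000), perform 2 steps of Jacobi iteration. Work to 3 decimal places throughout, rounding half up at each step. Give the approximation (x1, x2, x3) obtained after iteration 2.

Iteration 1:
  x1 = (-1 - (1)·1.000 - (3)·1.000) / (-5) = 1.000
  x2 = (10 - (-4)·1.000 - (-3)·1.000) / (9) = 1.889
  x3 = (-10 - (3)·1.000 - (-4)·1.000) / (9) = -1.000
Iteration 2:
  x1 = (-1 - (1)·1.889 - (3)·-1.000) / (-5) = -0.022
  x2 = (10 - (-4)·1.000 - (-3)·-1.000) / (9) = 1.222
  x3 = (-10 - (3)·1.000 - (-4)·1.889) / (9) = -0.605

(-0.022, 1.222, -0.605)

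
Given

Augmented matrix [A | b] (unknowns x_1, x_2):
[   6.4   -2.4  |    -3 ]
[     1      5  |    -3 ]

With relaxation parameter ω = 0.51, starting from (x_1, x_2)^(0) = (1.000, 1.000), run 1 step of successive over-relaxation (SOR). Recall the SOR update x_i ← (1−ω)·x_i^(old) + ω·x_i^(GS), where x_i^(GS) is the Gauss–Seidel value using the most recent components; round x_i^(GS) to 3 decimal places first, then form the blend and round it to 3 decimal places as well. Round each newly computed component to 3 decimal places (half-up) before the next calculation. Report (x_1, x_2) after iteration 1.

(0.442, 0.139)

Iteration 1:
  x_1: GS value = (-3 - (-2.4)·1.000) / (6.4) = -0.094;  x_1 ← (1−ω)·1.000 + ω·-0.094 = 0.442
  x_2: GS value = (-3 - (1)·0.442) / (5) = -0.688;  x_2 ← (1−ω)·1.000 + ω·-0.688 = 0.139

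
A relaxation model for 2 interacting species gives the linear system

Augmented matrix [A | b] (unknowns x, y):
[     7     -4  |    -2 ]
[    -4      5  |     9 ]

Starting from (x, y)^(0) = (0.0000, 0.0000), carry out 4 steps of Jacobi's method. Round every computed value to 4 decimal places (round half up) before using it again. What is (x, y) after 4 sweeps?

Iteration 1:
  x = (-2 - (-4)·0.0000) / (7) = -0.2857
  y = (9 - (-4)·0.0000) / (5) = 1.8000
Iteration 2:
  x = (-2 - (-4)·1.8000) / (7) = 0.7429
  y = (9 - (-4)·-0.2857) / (5) = 1.5714
Iteration 3:
  x = (-2 - (-4)·1.5714) / (7) = 0.6122
  y = (9 - (-4)·0.7429) / (5) = 2.3943
Iteration 4:
  x = (-2 - (-4)·2.3943) / (7) = 1.0825
  y = (9 - (-4)·0.6122) / (5) = 2.2898

(1.0825, 2.2898)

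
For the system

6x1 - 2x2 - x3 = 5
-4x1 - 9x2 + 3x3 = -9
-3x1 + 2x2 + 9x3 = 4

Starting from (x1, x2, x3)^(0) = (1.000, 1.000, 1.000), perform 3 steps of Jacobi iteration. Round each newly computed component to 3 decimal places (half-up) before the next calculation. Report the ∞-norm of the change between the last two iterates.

0.094

Iteration 1:
  x1 = (5 - (-2)·1.000 - (-1)·1.000) / (6) = 1.333
  x2 = (-9 - (-4)·1.000 - (3)·1.000) / (-9) = 0.889
  x3 = (4 - (-3)·1.000 - (2)·1.000) / (9) = 0.556
Iteration 2:
  x1 = (5 - (-2)·0.889 - (-1)·0.556) / (6) = 1.222
  x2 = (-9 - (-4)·1.333 - (3)·0.556) / (-9) = 0.593
  x3 = (4 - (-3)·1.333 - (2)·0.889) / (9) = 0.691
Iteration 3:
  x1 = (5 - (-2)·0.593 - (-1)·0.691) / (6) = 1.146
  x2 = (-9 - (-4)·1.222 - (3)·0.691) / (-9) = 0.687
  x3 = (4 - (-3)·1.222 - (2)·0.593) / (9) = 0.720
Change: (-0.076, 0.094, 0.029) → max |·| = 0.094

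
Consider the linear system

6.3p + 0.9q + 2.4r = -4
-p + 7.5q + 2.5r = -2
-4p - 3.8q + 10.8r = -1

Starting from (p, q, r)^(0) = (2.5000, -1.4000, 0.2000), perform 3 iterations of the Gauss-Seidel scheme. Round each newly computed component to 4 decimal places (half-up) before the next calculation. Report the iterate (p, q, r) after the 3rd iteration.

(-0.4908, -0.2286, -0.3548)

Iteration 1:
  p = (-4 - (0.9)·-1.4000 - (2.4)·0.2000) / (6.3) = -0.5111
  q = (-2 - (-1)·-0.5111 - (2.5)·0.2000) / (7.5) = -0.4015
  r = (-1 - (-4)·-0.5111 - (-3.8)·-0.4015) / (10.8) = -0.4232
Iteration 2:
  p = (-4 - (0.9)·-0.4015 - (2.4)·-0.4232) / (6.3) = -0.4163
  q = (-2 - (-1)·-0.4163 - (2.5)·-0.4232) / (7.5) = -0.1811
  r = (-1 - (-4)·-0.4163 - (-3.8)·-0.1811) / (10.8) = -0.3105
Iteration 3:
  p = (-4 - (0.9)·-0.1811 - (2.4)·-0.3105) / (6.3) = -0.4908
  q = (-2 - (-1)·-0.4908 - (2.5)·-0.3105) / (7.5) = -0.2286
  r = (-1 - (-4)·-0.4908 - (-3.8)·-0.2286) / (10.8) = -0.3548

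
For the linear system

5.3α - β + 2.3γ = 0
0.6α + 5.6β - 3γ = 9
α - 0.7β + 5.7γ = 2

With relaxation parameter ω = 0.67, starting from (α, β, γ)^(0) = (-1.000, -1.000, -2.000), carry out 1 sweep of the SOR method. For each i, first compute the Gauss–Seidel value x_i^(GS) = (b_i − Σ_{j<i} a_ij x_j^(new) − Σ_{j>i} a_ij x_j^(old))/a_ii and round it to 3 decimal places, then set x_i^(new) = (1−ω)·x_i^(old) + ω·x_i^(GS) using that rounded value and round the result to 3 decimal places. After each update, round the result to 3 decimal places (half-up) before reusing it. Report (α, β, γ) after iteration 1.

Iteration 1:
  α: GS value = (0 - (-1)·-1.000 - (2.3)·-2.000) / (5.3) = 0.679;  α ← (1−ω)·-1.000 + ω·0.679 = 0.125
  β: GS value = (9 - (0.6)·0.125 - (-3)·-2.000) / (5.6) = 0.522;  β ← (1−ω)·-1.000 + ω·0.522 = 0.020
  γ: GS value = (2 - (1)·0.125 - (-0.7)·0.020) / (5.7) = 0.331;  γ ← (1−ω)·-2.000 + ω·0.331 = -0.438

(0.125, 0.020, -0.438)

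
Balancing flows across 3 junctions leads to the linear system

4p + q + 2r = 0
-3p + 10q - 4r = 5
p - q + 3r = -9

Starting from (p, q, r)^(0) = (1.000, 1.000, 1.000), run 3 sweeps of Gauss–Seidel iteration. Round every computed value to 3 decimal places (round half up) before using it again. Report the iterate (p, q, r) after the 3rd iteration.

Iteration 1:
  p = (0 - (1)·1.000 - (2)·1.000) / (4) = -0.750
  q = (5 - (-3)·-0.750 - (-4)·1.000) / (10) = 0.675
  r = (-9 - (1)·-0.750 - (-1)·0.675) / (3) = -2.525
Iteration 2:
  p = (0 - (1)·0.675 - (2)·-2.525) / (4) = 1.094
  q = (5 - (-3)·1.094 - (-4)·-2.525) / (10) = -0.182
  r = (-9 - (1)·1.094 - (-1)·-0.182) / (3) = -3.425
Iteration 3:
  p = (0 - (1)·-0.182 - (2)·-3.425) / (4) = 1.758
  q = (5 - (-3)·1.758 - (-4)·-3.425) / (10) = -0.343
  r = (-9 - (1)·1.758 - (-1)·-0.343) / (3) = -3.700

(1.758, -0.343, -3.700)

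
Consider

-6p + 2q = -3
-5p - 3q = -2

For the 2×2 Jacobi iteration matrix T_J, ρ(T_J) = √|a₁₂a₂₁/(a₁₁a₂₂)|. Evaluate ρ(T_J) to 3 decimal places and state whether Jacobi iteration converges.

0.745

a₁₂a₂₁/(a₁₁a₂₂) = (2)·(-5) / ((-6)·(-3)) = -0.555556
ρ = √|-0.555556| = √0.555556 = 0.745
ρ < 1, so Jacobi converges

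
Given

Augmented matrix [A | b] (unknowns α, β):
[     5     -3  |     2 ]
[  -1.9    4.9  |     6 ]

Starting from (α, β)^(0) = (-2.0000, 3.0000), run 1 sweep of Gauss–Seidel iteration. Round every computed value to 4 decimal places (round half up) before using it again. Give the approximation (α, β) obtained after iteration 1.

Iteration 1:
  α = (2 - (-3)·3.0000) / (5) = 2.2000
  β = (6 - (-1.9)·2.2000) / (4.9) = 2.0776

(2.2000, 2.0776)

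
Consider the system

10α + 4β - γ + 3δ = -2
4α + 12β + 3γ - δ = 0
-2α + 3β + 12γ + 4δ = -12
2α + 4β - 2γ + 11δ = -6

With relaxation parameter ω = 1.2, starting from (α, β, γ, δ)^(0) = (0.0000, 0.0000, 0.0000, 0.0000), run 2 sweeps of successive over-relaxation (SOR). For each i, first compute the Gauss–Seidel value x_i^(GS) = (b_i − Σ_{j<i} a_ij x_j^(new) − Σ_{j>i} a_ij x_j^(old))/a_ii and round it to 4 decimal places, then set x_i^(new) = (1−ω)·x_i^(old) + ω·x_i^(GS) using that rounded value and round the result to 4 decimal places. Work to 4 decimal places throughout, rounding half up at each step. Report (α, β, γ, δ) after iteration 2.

Iteration 1:
  α: GS value = (-2 - (4)·0.0000 - (-1)·0.0000 - (3)·0.0000) / (10) = -0.2000;  α ← (1−ω)·0.0000 + ω·-0.2000 = -0.2400
  β: GS value = (0 - (4)·-0.2400 - (3)·0.0000 - (-1)·0.0000) / (12) = 0.0800;  β ← (1−ω)·0.0000 + ω·0.0800 = 0.0960
  γ: GS value = (-12 - (-2)·-0.2400 - (3)·0.0960 - (4)·0.0000) / (12) = -1.0640;  γ ← (1−ω)·0.0000 + ω·-1.0640 = -1.2768
  δ: GS value = (-6 - (2)·-0.2400 - (4)·0.0960 - (-2)·-1.2768) / (11) = -0.7689;  δ ← (1−ω)·0.0000 + ω·-0.7689 = -0.9227
Iteration 2:
  α: GS value = (-2 - (4)·0.0960 - (-1)·-1.2768 - (3)·-0.9227) / (10) = -0.0893;  α ← (1−ω)·-0.2400 + ω·-0.0893 = -0.0592
  β: GS value = (0 - (4)·-0.0592 - (3)·-1.2768 - (-1)·-0.9227) / (12) = 0.2620;  β ← (1−ω)·0.0960 + ω·0.2620 = 0.2952
  γ: GS value = (-12 - (-2)·-0.0592 - (3)·0.2952 - (4)·-0.9227) / (12) = -0.7761;  γ ← (1−ω)·-1.2768 + ω·-0.7761 = -0.6760
  δ: GS value = (-6 - (2)·-0.0592 - (4)·0.2952 - (-2)·-0.6760) / (11) = -0.7649;  δ ← (1−ω)·-0.9227 + ω·-0.7649 = -0.7333

(-0.0592, 0.2952, -0.6760, -0.7333)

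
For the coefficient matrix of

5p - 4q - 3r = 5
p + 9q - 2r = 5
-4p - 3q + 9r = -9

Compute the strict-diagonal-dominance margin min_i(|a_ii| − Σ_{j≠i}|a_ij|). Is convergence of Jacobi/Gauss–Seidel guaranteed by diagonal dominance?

-2

row 1: |5| − (4+3) = -2
row 2: |9| − (1+2) = 6
row 3: |9| − (4+3) = 2
minimum over rows = -2 → not strictly diagonally dominant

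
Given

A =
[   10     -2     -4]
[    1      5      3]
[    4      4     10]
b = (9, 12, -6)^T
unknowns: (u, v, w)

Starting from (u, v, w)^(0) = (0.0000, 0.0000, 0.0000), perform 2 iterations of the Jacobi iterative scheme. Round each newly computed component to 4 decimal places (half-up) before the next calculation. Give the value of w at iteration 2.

-1.9200

Iteration 1:
  u = (9 - (-2)·0.0000 - (-4)·0.0000) / (10) = 0.9000
  v = (12 - (1)·0.0000 - (3)·0.0000) / (5) = 2.4000
  w = (-6 - (4)·0.0000 - (4)·0.0000) / (10) = -0.6000
Iteration 2:
  u = (9 - (-2)·2.4000 - (-4)·-0.6000) / (10) = 1.1400
  v = (12 - (1)·0.9000 - (3)·-0.6000) / (5) = 2.5800
  w = (-6 - (4)·0.9000 - (4)·2.4000) / (10) = -1.9200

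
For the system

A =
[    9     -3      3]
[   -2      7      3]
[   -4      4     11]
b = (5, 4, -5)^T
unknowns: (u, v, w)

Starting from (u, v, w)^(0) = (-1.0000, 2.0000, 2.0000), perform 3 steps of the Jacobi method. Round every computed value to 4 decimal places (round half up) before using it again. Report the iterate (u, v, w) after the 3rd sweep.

(1.0346, 0.8421, -0.6408)

Iteration 1:
  u = (5 - (-3)·2.0000 - (3)·2.0000) / (9) = 0.5556
  v = (4 - (-2)·-1.0000 - (3)·2.0000) / (7) = -0.5714
  w = (-5 - (-4)·-1.0000 - (4)·2.0000) / (11) = -1.5455
Iteration 2:
  u = (5 - (-3)·-0.5714 - (3)·-1.5455) / (9) = 0.8803
  v = (4 - (-2)·0.5556 - (3)·-1.5455) / (7) = 1.3925
  w = (-5 - (-4)·0.5556 - (4)·-0.5714) / (11) = -0.0447
Iteration 3:
  u = (5 - (-3)·1.3925 - (3)·-0.0447) / (9) = 1.0346
  v = (4 - (-2)·0.8803 - (3)·-0.0447) / (7) = 0.8421
  w = (-5 - (-4)·0.8803 - (4)·1.3925) / (11) = -0.6408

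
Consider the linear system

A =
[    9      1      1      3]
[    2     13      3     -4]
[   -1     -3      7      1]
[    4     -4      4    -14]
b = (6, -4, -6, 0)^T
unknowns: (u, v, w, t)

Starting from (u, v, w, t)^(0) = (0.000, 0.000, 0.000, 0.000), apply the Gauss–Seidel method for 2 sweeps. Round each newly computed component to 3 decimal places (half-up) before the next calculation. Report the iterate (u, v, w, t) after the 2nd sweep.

(0.803, -0.202, -0.835, 0.049)

Iteration 1:
  u = (6 - (1)·0.000 - (1)·0.000 - (3)·0.000) / (9) = 0.667
  v = (-4 - (2)·0.667 - (3)·0.000 - (-4)·0.000) / (13) = -0.410
  w = (-6 - (-1)·0.667 - (-3)·-0.410 - (1)·0.000) / (7) = -0.938
  t = (0 - (4)·0.667 - (-4)·-0.410 - (4)·-0.938) / (-14) = 0.040
Iteration 2:
  u = (6 - (1)·-0.410 - (1)·-0.938 - (3)·0.040) / (9) = 0.803
  v = (-4 - (2)·0.803 - (3)·-0.938 - (-4)·0.040) / (13) = -0.202
  w = (-6 - (-1)·0.803 - (-3)·-0.202 - (1)·0.040) / (7) = -0.835
  t = (0 - (4)·0.803 - (-4)·-0.202 - (4)·-0.835) / (-14) = 0.049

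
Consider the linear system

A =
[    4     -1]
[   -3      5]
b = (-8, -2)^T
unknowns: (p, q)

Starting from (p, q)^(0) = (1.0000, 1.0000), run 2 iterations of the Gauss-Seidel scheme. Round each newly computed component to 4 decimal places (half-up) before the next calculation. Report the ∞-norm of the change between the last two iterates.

Iteration 1:
  p = (-8 - (-1)·1.0000) / (4) = -1.7500
  q = (-2 - (-3)·-1.7500) / (5) = -1.4500
Iteration 2:
  p = (-8 - (-1)·-1.4500) / (4) = -2.3625
  q = (-2 - (-3)·-2.3625) / (5) = -1.8175
Change: (-0.6125, -0.3675) → max |·| = 0.6125

0.6125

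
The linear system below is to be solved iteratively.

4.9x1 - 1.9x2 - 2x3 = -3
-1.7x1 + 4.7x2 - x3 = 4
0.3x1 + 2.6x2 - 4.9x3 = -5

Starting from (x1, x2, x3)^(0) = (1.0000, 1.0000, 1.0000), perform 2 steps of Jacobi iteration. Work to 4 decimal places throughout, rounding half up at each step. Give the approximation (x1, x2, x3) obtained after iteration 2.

Iteration 1:
  x1 = (-3 - (-1.9)·1.0000 - (-2)·1.0000) / (4.9) = 0.1837
  x2 = (4 - (-1.7)·1.0000 - (-1)·1.0000) / (4.7) = 1.4255
  x3 = (-5 - (0.3)·1.0000 - (2.6)·1.0000) / (-4.9) = 1.6122
Iteration 2:
  x1 = (-3 - (-1.9)·1.4255 - (-2)·1.6122) / (4.9) = 0.5985
  x2 = (4 - (-1.7)·0.1837 - (-1)·1.6122) / (4.7) = 1.2605
  x3 = (-5 - (0.3)·0.1837 - (2.6)·1.4255) / (-4.9) = 1.7880

(0.5985, 1.2605, 1.7880)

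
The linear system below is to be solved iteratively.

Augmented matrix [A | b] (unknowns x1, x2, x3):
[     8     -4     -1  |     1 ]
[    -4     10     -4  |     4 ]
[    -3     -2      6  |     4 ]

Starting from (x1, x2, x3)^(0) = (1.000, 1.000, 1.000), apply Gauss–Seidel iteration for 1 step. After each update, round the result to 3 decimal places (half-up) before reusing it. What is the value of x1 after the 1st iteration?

Iteration 1:
  x1 = (1 - (-4)·1.000 - (-1)·1.000) / (8) = 0.750
  x2 = (4 - (-4)·0.750 - (-4)·1.000) / (10) = 1.100
  x3 = (4 - (-3)·0.750 - (-2)·1.100) / (6) = 1.408

0.750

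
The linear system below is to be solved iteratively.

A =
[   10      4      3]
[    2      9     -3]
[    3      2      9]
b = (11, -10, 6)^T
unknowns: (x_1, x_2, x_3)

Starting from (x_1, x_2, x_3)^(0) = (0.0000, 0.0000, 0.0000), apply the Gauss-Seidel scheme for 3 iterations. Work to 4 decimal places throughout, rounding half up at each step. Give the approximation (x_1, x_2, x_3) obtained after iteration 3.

(1.4581, -1.2838, 0.4659)

Iteration 1:
  x_1 = (11 - (4)·0.0000 - (3)·0.0000) / (10) = 1.1000
  x_2 = (-10 - (2)·1.1000 - (-3)·0.0000) / (9) = -1.3556
  x_3 = (6 - (3)·1.1000 - (2)·-1.3556) / (9) = 0.6012
Iteration 2:
  x_1 = (11 - (4)·-1.3556 - (3)·0.6012) / (10) = 1.4619
  x_2 = (-10 - (2)·1.4619 - (-3)·0.6012) / (9) = -1.2356
  x_3 = (6 - (3)·1.4619 - (2)·-1.2356) / (9) = 0.4539
Iteration 3:
  x_1 = (11 - (4)·-1.2356 - (3)·0.4539) / (10) = 1.4581
  x_2 = (-10 - (2)·1.4581 - (-3)·0.4539) / (9) = -1.2838
  x_3 = (6 - (3)·1.4581 - (2)·-1.2838) / (9) = 0.4659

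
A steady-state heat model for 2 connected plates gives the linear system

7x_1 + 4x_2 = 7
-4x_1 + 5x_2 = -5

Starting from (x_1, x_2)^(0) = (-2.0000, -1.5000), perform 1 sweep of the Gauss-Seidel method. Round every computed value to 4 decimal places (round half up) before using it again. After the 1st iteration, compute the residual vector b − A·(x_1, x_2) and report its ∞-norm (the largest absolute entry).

Iteration 1:
  x_1 = (7 - (4)·-1.5000) / (7) = 1.8571
  x_2 = (-5 - (-4)·1.8571) / (5) = 0.4857
Residual b − A·x = (-7.9425, -0.0001); ∞-norm = 7.9425

7.9425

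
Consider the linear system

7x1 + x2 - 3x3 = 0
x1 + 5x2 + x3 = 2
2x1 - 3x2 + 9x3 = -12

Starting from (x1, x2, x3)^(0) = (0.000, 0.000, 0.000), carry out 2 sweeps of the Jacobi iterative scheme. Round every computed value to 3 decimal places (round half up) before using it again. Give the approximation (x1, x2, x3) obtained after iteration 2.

Iteration 1:
  x1 = (0 - (1)·0.000 - (-3)·0.000) / (7) = 0.000
  x2 = (2 - (1)·0.000 - (1)·0.000) / (5) = 0.400
  x3 = (-12 - (2)·0.000 - (-3)·0.000) / (9) = -1.333
Iteration 2:
  x1 = (0 - (1)·0.400 - (-3)·-1.333) / (7) = -0.628
  x2 = (2 - (1)·0.000 - (1)·-1.333) / (5) = 0.667
  x3 = (-12 - (2)·0.000 - (-3)·0.400) / (9) = -1.200

(-0.628, 0.667, -1.200)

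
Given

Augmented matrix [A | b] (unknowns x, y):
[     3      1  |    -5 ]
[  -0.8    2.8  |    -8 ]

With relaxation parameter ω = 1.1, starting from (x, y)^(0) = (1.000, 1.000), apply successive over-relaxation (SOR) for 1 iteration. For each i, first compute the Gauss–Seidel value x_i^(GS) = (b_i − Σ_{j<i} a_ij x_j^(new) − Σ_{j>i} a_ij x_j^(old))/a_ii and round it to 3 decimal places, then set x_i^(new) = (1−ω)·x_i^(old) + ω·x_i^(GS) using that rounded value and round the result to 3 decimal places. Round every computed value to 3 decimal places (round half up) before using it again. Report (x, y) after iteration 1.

(-2.300, -3.965)

Iteration 1:
  x: GS value = (-5 - (1)·1.000) / (3) = -2.000;  x ← (1−ω)·1.000 + ω·-2.000 = -2.300
  y: GS value = (-8 - (-0.8)·-2.300) / (2.8) = -3.514;  y ← (1−ω)·1.000 + ω·-3.514 = -3.965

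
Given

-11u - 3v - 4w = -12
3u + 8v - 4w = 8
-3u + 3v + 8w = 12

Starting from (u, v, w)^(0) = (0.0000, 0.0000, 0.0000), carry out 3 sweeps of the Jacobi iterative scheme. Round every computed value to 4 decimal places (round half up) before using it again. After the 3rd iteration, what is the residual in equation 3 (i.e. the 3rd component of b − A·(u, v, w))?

-1.2874

Iteration 1:
  u = (-12 - (-3)·0.0000 - (-4)·0.0000) / (-11) = 1.0909
  v = (8 - (3)·0.0000 - (-4)·0.0000) / (8) = 1.0000
  w = (12 - (-3)·0.0000 - (3)·0.0000) / (8) = 1.5000
Iteration 2:
  u = (-12 - (-3)·1.0000 - (-4)·1.5000) / (-11) = 0.2727
  v = (8 - (3)·1.0909 - (-4)·1.5000) / (8) = 1.3409
  w = (12 - (-3)·1.0909 - (3)·1.0000) / (8) = 1.5341
Iteration 3:
  u = (-12 - (-3)·1.3409 - (-4)·1.5341) / (-11) = 0.1674
  v = (8 - (3)·0.2727 - (-4)·1.5341) / (8) = 1.6648
  w = (12 - (-3)·0.2727 - (3)·1.3409) / (8) = 1.0994
Residual b − A·x = (-0.7666, -1.4230, -1.2874)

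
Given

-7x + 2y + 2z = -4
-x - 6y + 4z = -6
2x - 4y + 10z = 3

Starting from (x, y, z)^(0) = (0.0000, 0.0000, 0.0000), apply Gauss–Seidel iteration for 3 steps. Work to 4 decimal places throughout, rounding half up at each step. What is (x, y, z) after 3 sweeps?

(1.0811, 1.2085, 0.5672)

Iteration 1:
  x = (-4 - (2)·0.0000 - (2)·0.0000) / (-7) = 0.5714
  y = (-6 - (-1)·0.5714 - (4)·0.0000) / (-6) = 0.9048
  z = (3 - (2)·0.5714 - (-4)·0.9048) / (10) = 0.5476
Iteration 2:
  x = (-4 - (2)·0.9048 - (2)·0.5476) / (-7) = 0.9864
  y = (-6 - (-1)·0.9864 - (4)·0.5476) / (-6) = 1.2007
  z = (3 - (2)·0.9864 - (-4)·1.2007) / (10) = 0.5830
Iteration 3:
  x = (-4 - (2)·1.2007 - (2)·0.5830) / (-7) = 1.0811
  y = (-6 - (-1)·1.0811 - (4)·0.5830) / (-6) = 1.2085
  z = (3 - (2)·1.0811 - (-4)·1.2085) / (10) = 0.5672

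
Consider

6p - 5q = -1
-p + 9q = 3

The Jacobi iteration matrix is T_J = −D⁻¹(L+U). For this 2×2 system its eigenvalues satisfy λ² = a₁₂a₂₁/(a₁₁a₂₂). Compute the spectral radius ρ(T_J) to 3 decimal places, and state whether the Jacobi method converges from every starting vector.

0.304

a₁₂a₂₁/(a₁₁a₂₂) = (-5)·(-1) / ((6)·(9)) = 0.092593
ρ = √|0.092593| = √0.092593 = 0.304
ρ < 1, so Jacobi converges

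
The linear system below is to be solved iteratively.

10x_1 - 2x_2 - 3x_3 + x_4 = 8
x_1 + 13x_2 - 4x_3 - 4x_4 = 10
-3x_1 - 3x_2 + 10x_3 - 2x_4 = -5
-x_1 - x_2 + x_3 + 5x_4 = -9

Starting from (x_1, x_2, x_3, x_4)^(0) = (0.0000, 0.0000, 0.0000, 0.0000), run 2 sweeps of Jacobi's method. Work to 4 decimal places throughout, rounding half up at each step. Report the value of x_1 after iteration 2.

0.9838

Iteration 1:
  x_1 = (8 - (-2)·0.0000 - (-3)·0.0000 - (1)·0.0000) / (10) = 0.8000
  x_2 = (10 - (1)·0.0000 - (-4)·0.0000 - (-4)·0.0000) / (13) = 0.7692
  x_3 = (-5 - (-3)·0.0000 - (-3)·0.0000 - (-2)·0.0000) / (10) = -0.5000
  x_4 = (-9 - (-1)·0.0000 - (-1)·0.0000 - (1)·0.0000) / (5) = -1.8000
Iteration 2:
  x_1 = (8 - (-2)·0.7692 - (-3)·-0.5000 - (1)·-1.8000) / (10) = 0.9838
  x_2 = (10 - (1)·0.8000 - (-4)·-0.5000 - (-4)·-1.8000) / (13) = 0.0000
  x_3 = (-5 - (-3)·0.8000 - (-3)·0.7692 - (-2)·-1.8000) / (10) = -0.3892
  x_4 = (-9 - (-1)·0.8000 - (-1)·0.7692 - (1)·-0.5000) / (5) = -1.3862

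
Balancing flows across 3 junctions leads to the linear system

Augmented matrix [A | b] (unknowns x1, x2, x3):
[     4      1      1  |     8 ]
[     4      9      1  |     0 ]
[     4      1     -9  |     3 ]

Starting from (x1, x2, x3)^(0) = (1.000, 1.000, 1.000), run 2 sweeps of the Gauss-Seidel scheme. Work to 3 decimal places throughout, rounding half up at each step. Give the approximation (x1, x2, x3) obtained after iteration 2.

(2.133, -0.975, 0.506)

Iteration 1:
  x1 = (8 - (1)·1.000 - (1)·1.000) / (4) = 1.500
  x2 = (0 - (4)·1.500 - (1)·1.000) / (9) = -0.778
  x3 = (3 - (4)·1.500 - (1)·-0.778) / (-9) = 0.247
Iteration 2:
  x1 = (8 - (1)·-0.778 - (1)·0.247) / (4) = 2.133
  x2 = (0 - (4)·2.133 - (1)·0.247) / (9) = -0.975
  x3 = (3 - (4)·2.133 - (1)·-0.975) / (-9) = 0.506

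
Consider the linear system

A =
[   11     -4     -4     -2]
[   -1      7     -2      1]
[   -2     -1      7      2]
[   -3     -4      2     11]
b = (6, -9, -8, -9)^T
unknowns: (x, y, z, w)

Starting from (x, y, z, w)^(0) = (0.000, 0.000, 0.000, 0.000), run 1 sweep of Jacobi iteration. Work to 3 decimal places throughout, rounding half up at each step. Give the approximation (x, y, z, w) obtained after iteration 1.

Iteration 1:
  x = (6 - (-4)·0.000 - (-4)·0.000 - (-2)·0.000) / (11) = 0.545
  y = (-9 - (-1)·0.000 - (-2)·0.000 - (1)·0.000) / (7) = -1.286
  z = (-8 - (-2)·0.000 - (-1)·0.000 - (2)·0.000) / (7) = -1.143
  w = (-9 - (-3)·0.000 - (-4)·0.000 - (2)·0.000) / (11) = -0.818

(0.545, -1.286, -1.143, -0.818)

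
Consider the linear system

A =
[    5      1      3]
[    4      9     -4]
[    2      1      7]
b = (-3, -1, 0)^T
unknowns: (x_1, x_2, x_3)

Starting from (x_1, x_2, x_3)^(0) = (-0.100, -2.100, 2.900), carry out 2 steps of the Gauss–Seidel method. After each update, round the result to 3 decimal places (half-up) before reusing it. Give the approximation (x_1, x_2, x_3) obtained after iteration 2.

Iteration 1:
  x_1 = (-3 - (1)·-2.100 - (3)·2.900) / (5) = -1.920
  x_2 = (-1 - (4)·-1.920 - (-4)·2.900) / (9) = 2.031
  x_3 = (0 - (2)·-1.920 - (1)·2.031) / (7) = 0.258
Iteration 2:
  x_1 = (-3 - (1)·2.031 - (3)·0.258) / (5) = -1.161
  x_2 = (-1 - (4)·-1.161 - (-4)·0.258) / (9) = 0.520
  x_3 = (0 - (2)·-1.161 - (1)·0.520) / (7) = 0.257

(-1.161, 0.520, 0.257)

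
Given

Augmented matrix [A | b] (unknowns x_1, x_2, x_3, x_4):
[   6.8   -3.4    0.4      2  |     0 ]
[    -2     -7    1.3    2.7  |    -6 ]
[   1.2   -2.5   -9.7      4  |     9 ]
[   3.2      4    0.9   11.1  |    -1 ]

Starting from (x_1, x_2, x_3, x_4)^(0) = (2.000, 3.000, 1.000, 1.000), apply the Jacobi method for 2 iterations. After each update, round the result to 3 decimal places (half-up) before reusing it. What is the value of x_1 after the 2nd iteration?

1.028

Iteration 1:
  x_1 = (0 - (-3.4)·3.000 - (0.4)·1.000 - (2)·1.000) / (6.8) = 1.147
  x_2 = (-6 - (-2)·2.000 - (1.3)·1.000 - (2.7)·1.000) / (-7) = 0.857
  x_3 = (9 - (1.2)·2.000 - (-2.5)·3.000 - (4)·1.000) / (-9.7) = -1.041
  x_4 = (-1 - (3.2)·2.000 - (4)·3.000 - (0.9)·1.000) / (11.1) = -1.829
Iteration 2:
  x_1 = (0 - (-3.4)·0.857 - (0.4)·-1.041 - (2)·-1.829) / (6.8) = 1.028
  x_2 = (-6 - (-2)·1.147 - (1.3)·-1.041 - (2.7)·-1.829) / (-7) = -0.369
  x_3 = (9 - (1.2)·1.147 - (-2.5)·0.857 - (4)·-1.829) / (-9.7) = -1.761
  x_4 = (-1 - (3.2)·1.147 - (4)·0.857 - (0.9)·-1.041) / (11.1) = -0.645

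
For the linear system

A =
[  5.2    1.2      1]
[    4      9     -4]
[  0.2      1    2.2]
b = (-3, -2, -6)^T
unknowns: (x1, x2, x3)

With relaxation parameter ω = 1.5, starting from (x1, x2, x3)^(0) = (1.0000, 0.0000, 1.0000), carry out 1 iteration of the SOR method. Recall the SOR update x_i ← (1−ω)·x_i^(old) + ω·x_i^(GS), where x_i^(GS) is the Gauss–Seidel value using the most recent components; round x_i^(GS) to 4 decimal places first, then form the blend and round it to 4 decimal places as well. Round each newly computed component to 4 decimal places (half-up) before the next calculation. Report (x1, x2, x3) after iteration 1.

(-1.6538, 1.4358, -5.3444)

Iteration 1:
  x1: GS value = (-3 - (1.2)·0.0000 - (1)·1.0000) / (5.2) = -0.7692;  x1 ← (1−ω)·1.0000 + ω·-0.7692 = -1.6538
  x2: GS value = (-2 - (4)·-1.6538 - (-4)·1.0000) / (9) = 0.9572;  x2 ← (1−ω)·0.0000 + ω·0.9572 = 1.4358
  x3: GS value = (-6 - (0.2)·-1.6538 - (1)·1.4358) / (2.2) = -3.2296;  x3 ← (1−ω)·1.0000 + ω·-3.2296 = -5.3444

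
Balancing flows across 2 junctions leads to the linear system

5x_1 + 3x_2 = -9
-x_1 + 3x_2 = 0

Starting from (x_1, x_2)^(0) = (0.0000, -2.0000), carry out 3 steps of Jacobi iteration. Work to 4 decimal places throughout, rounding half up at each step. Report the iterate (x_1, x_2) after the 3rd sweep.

(-1.6800, -0.6000)

Iteration 1:
  x_1 = (-9 - (3)·-2.0000) / (5) = -0.6000
  x_2 = (0 - (-1)·0.0000) / (3) = 0.0000
Iteration 2:
  x_1 = (-9 - (3)·0.0000) / (5) = -1.8000
  x_2 = (0 - (-1)·-0.6000) / (3) = -0.2000
Iteration 3:
  x_1 = (-9 - (3)·-0.2000) / (5) = -1.6800
  x_2 = (0 - (-1)·-1.8000) / (3) = -0.6000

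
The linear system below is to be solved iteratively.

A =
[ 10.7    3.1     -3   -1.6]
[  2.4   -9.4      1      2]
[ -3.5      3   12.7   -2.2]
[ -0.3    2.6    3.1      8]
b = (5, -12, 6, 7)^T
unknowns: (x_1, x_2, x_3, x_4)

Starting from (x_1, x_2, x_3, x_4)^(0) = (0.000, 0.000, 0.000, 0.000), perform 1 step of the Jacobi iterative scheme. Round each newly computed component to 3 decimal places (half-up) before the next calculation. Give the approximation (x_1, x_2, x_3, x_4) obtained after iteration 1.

Iteration 1:
  x_1 = (5 - (3.1)·0.000 - (-3)·0.000 - (-1.6)·0.000) / (10.7) = 0.467
  x_2 = (-12 - (2.4)·0.000 - (1)·0.000 - (2)·0.000) / (-9.4) = 1.277
  x_3 = (6 - (-3.5)·0.000 - (3)·0.000 - (-2.2)·0.000) / (12.7) = 0.472
  x_4 = (7 - (-0.3)·0.000 - (2.6)·0.000 - (3.1)·0.000) / (8) = 0.875

(0.467, 1.277, 0.472, 0.875)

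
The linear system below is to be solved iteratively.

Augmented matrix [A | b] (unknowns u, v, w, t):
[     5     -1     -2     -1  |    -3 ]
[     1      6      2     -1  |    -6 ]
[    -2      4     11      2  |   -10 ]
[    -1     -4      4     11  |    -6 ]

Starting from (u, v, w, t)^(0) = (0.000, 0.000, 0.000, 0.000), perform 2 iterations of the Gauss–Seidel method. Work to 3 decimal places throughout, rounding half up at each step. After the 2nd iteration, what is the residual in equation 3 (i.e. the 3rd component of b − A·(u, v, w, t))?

-0.098

Iteration 1:
  u = (-3 - (-1)·0.000 - (-2)·0.000 - (-1)·0.000) / (5) = -0.600
  v = (-6 - (1)·-0.600 - (2)·0.000 - (-1)·0.000) / (6) = -0.900
  w = (-10 - (-2)·-0.600 - (4)·-0.900 - (2)·0.000) / (11) = -0.691
  t = (-6 - (-1)·-0.600 - (-4)·-0.900 - (4)·-0.691) / (11) = -0.676
Iteration 2:
  u = (-3 - (-1)·-0.900 - (-2)·-0.691 - (-1)·-0.676) / (5) = -1.192
  v = (-6 - (1)·-1.192 - (2)·-0.691 - (-1)·-0.676) / (6) = -0.684
  w = (-10 - (-2)·-1.192 - (4)·-0.684 - (2)·-0.676) / (11) = -0.754
  t = (-6 - (-1)·-1.192 - (-4)·-0.684 - (4)·-0.754) / (11) = -0.628
Residual b − A·x = (0.140, 0.176, -0.098, -0.004)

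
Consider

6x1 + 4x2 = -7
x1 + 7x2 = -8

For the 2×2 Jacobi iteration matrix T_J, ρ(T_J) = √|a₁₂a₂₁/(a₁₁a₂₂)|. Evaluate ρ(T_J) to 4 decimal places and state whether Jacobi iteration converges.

a₁₂a₂₁/(a₁₁a₂₂) = (4)·(1) / ((6)·(7)) = 0.095238
ρ = √|0.095238| = √0.095238 = 0.3086
ρ < 1, so Jacobi converges

0.3086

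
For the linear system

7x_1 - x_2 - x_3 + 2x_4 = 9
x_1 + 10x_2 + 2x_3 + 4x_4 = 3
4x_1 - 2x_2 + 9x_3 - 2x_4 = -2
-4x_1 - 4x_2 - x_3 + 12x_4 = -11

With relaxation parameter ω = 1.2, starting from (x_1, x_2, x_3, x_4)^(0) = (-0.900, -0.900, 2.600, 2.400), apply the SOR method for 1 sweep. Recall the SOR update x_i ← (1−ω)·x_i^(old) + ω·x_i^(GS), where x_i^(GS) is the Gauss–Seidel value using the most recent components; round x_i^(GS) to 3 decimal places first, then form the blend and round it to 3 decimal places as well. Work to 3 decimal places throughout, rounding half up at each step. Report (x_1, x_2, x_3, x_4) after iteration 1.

Iteration 1:
  x_1: GS value = (9 - (-1)·-0.900 - (-1)·2.600 - (2)·2.400) / (7) = 0.843;  x_1 ← (1−ω)·-0.900 + ω·0.843 = 1.192
  x_2: GS value = (3 - (1)·1.192 - (2)·2.600 - (4)·2.400) / (10) = -1.299;  x_2 ← (1−ω)·-0.900 + ω·-1.299 = -1.379
  x_3: GS value = (-2 - (4)·1.192 - (-2)·-1.379 - (-2)·2.400) / (9) = -0.525;  x_3 ← (1−ω)·2.600 + ω·-0.525 = -1.150
  x_4: GS value = (-11 - (-4)·1.192 - (-4)·-1.379 - (-1)·-1.150) / (12) = -1.075;  x_4 ← (1−ω)·2.400 + ω·-1.075 = -1.770

(1.192, -1.379, -1.150, -1.770)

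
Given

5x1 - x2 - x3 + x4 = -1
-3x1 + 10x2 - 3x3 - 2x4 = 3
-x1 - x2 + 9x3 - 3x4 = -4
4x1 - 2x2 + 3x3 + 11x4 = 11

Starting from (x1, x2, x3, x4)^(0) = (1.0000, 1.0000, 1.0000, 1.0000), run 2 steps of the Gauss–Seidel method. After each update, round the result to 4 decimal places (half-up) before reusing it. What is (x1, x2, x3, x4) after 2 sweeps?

Iteration 1:
  x1 = (-1 - (-1)·1.0000 - (-1)·1.0000 - (1)·1.0000) / (5) = 0.0000
  x2 = (3 - (-3)·0.0000 - (-3)·1.0000 - (-2)·1.0000) / (10) = 0.8000
  x3 = (-4 - (-1)·0.0000 - (-1)·0.8000 - (-3)·1.0000) / (9) = -0.0222
  x4 = (11 - (4)·0.0000 - (-2)·0.8000 - (3)·-0.0222) / (11) = 1.1515
Iteration 2:
  x1 = (-1 - (-1)·0.8000 - (-1)·-0.0222 - (1)·1.1515) / (5) = -0.2747
  x2 = (3 - (-3)·-0.2747 - (-3)·-0.0222 - (-2)·1.1515) / (10) = 0.4412
  x3 = (-4 - (-1)·-0.2747 - (-1)·0.4412 - (-3)·1.1515) / (9) = -0.0421
  x4 = (11 - (4)·-0.2747 - (-2)·0.4412 - (3)·-0.0421) / (11) = 1.1916

(-0.2747, 0.4412, -0.0421, 1.1916)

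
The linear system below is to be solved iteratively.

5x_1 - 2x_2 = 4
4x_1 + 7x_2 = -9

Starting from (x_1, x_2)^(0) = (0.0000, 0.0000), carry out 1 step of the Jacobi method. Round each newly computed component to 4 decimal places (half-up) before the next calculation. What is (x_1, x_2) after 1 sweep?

Iteration 1:
  x_1 = (4 - (-2)·0.0000) / (5) = 0.8000
  x_2 = (-9 - (4)·0.0000) / (7) = -1.2857

(0.8000, -1.2857)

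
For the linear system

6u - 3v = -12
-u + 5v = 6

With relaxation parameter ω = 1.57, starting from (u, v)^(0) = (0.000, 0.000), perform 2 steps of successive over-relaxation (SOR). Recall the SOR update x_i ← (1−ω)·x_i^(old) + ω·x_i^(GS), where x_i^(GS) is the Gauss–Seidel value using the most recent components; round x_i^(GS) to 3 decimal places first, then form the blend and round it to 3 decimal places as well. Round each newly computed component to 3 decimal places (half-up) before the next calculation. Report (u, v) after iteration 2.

Iteration 1:
  u: GS value = (-12 - (-3)·0.000) / (6) = -2.000;  u ← (1−ω)·0.000 + ω·-2.000 = -3.140
  v: GS value = (6 - (-1)·-3.140) / (5) = 0.572;  v ← (1−ω)·0.000 + ω·0.572 = 0.898
Iteration 2:
  u: GS value = (-12 - (-3)·0.898) / (6) = -1.551;  u ← (1−ω)·-3.140 + ω·-1.551 = -0.645
  v: GS value = (6 - (-1)·-0.645) / (5) = 1.071;  v ← (1−ω)·0.898 + ω·1.071 = 1.170

(-0.645, 1.170)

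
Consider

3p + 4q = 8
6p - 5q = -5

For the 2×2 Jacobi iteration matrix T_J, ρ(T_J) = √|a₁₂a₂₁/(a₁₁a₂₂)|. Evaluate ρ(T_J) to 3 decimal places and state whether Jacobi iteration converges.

1.265

a₁₂a₂₁/(a₁₁a₂₂) = (4)·(6) / ((3)·(-5)) = -1.600000
ρ = √|-1.600000| = √1.600000 = 1.265
ρ > 1, so Jacobi diverges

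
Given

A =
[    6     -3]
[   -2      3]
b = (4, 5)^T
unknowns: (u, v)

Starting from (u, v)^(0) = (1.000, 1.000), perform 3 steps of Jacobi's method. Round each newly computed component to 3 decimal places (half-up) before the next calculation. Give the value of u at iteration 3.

1.889

Iteration 1:
  u = (4 - (-3)·1.000) / (6) = 1.167
  v = (5 - (-2)·1.000) / (3) = 2.333
Iteration 2:
  u = (4 - (-3)·2.333) / (6) = 1.833
  v = (5 - (-2)·1.167) / (3) = 2.445
Iteration 3:
  u = (4 - (-3)·2.445) / (6) = 1.889
  v = (5 - (-2)·1.833) / (3) = 2.889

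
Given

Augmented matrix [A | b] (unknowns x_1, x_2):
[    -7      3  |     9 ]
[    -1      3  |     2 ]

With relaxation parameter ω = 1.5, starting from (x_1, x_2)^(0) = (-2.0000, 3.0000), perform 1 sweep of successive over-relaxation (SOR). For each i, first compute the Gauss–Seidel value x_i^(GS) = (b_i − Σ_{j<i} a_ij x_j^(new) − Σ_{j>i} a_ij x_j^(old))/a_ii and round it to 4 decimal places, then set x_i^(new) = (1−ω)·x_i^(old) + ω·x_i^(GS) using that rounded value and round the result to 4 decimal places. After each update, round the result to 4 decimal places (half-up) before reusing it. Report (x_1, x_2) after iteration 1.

Iteration 1:
  x_1: GS value = (9 - (3)·3.0000) / (-7) = 0.0000;  x_1 ← (1−ω)·-2.0000 + ω·0.0000 = 1.0000
  x_2: GS value = (2 - (-1)·1.0000) / (3) = 1.0000;  x_2 ← (1−ω)·3.0000 + ω·1.0000 = 0.0000

(1.0000, 0.0000)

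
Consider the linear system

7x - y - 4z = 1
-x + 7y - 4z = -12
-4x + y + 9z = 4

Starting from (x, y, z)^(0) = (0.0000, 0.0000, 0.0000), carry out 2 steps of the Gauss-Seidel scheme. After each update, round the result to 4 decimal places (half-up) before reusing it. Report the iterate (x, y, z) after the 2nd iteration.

Iteration 1:
  x = (1 - (-1)·0.0000 - (-4)·0.0000) / (7) = 0.1429
  y = (-12 - (-1)·0.1429 - (-4)·0.0000) / (7) = -1.6939
  z = (4 - (-4)·0.1429 - (1)·-1.6939) / (9) = 0.6962
Iteration 2:
  x = (1 - (-1)·-1.6939 - (-4)·0.6962) / (7) = 0.2987
  y = (-12 - (-1)·0.2987 - (-4)·0.6962) / (7) = -1.2738
  z = (4 - (-4)·0.2987 - (1)·-1.2738) / (9) = 0.7187

(0.2987, -1.2738, 0.7187)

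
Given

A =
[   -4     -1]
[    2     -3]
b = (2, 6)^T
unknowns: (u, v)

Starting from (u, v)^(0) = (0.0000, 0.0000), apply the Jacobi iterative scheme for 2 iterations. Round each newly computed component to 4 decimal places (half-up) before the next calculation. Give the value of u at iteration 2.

Iteration 1:
  u = (2 - (-1)·0.0000) / (-4) = -0.5000
  v = (6 - (2)·0.0000) / (-3) = -2.0000
Iteration 2:
  u = (2 - (-1)·-2.0000) / (-4) = 0.0000
  v = (6 - (2)·-0.5000) / (-3) = -2.3333

0.0000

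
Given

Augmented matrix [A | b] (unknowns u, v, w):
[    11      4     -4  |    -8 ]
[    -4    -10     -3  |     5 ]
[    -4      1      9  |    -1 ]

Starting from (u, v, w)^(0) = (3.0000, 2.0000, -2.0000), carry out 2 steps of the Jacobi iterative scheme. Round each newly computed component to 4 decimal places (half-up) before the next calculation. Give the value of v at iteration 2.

0.0727

Iteration 1:
  u = (-8 - (4)·2.0000 - (-4)·-2.0000) / (11) = -2.1818
  v = (5 - (-4)·3.0000 - (-3)·-2.0000) / (-10) = -1.1000
  w = (-1 - (-4)·3.0000 - (1)·2.0000) / (9) = 1.0000
Iteration 2:
  u = (-8 - (4)·-1.1000 - (-4)·1.0000) / (11) = 0.0364
  v = (5 - (-4)·-2.1818 - (-3)·1.0000) / (-10) = 0.0727
  w = (-1 - (-4)·-2.1818 - (1)·-1.1000) / (9) = -0.9586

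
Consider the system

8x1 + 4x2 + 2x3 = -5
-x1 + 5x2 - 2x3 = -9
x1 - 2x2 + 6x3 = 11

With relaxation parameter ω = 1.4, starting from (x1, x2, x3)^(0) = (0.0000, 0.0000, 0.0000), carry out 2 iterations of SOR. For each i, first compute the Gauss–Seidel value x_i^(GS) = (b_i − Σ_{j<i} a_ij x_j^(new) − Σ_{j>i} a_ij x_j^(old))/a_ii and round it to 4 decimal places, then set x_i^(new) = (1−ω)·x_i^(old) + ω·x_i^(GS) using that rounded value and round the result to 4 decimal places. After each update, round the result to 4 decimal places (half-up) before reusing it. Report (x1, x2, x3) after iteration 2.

(0.8924, -0.3350, 1.6099)

Iteration 1:
  x1: GS value = (-5 - (4)·0.0000 - (2)·0.0000) / (8) = -0.6250;  x1 ← (1−ω)·0.0000 + ω·-0.6250 = -0.8750
  x2: GS value = (-9 - (-1)·-0.8750 - (-2)·0.0000) / (5) = -1.9750;  x2 ← (1−ω)·0.0000 + ω·-1.9750 = -2.7650
  x3: GS value = (11 - (1)·-0.8750 - (-2)·-2.7650) / (6) = 1.0575;  x3 ← (1−ω)·0.0000 + ω·1.0575 = 1.4805
Iteration 2:
  x1: GS value = (-5 - (4)·-2.7650 - (2)·1.4805) / (8) = 0.3874;  x1 ← (1−ω)·-0.8750 + ω·0.3874 = 0.8924
  x2: GS value = (-9 - (-1)·0.8924 - (-2)·1.4805) / (5) = -1.0293;  x2 ← (1−ω)·-2.7650 + ω·-1.0293 = -0.3350
  x3: GS value = (11 - (1)·0.8924 - (-2)·-0.3350) / (6) = 1.5729;  x3 ← (1−ω)·1.4805 + ω·1.5729 = 1.6099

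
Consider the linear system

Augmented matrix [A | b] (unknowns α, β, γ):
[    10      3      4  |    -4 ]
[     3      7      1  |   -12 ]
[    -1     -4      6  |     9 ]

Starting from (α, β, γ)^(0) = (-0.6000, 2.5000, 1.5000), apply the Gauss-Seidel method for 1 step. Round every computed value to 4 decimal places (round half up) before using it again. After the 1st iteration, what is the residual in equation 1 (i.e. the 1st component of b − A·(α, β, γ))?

Iteration 1:
  α = (-4 - (3)·2.5000 - (4)·1.5000) / (10) = -1.7500
  β = (-12 - (3)·-1.7500 - (1)·1.5000) / (7) = -1.1786
  γ = (9 - (-1)·-1.7500 - (-4)·-1.1786) / (6) = 0.4226
Residual b − A·x = (15.3454, 1.0776, 0.0000)

15.3454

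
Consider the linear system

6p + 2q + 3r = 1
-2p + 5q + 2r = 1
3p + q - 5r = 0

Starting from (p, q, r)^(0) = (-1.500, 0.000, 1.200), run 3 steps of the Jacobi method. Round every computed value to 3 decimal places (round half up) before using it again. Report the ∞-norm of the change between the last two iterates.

Iteration 1:
  p = (1 - (2)·0.000 - (3)·1.200) / (6) = -0.433
  q = (1 - (-2)·-1.500 - (2)·1.200) / (5) = -0.880
  r = (0 - (3)·-1.500 - (1)·0.000) / (-5) = -0.900
Iteration 2:
  p = (1 - (2)·-0.880 - (3)·-0.900) / (6) = 0.910
  q = (1 - (-2)·-0.433 - (2)·-0.900) / (5) = 0.387
  r = (0 - (3)·-0.433 - (1)·-0.880) / (-5) = -0.436
Iteration 3:
  p = (1 - (2)·0.387 - (3)·-0.436) / (6) = 0.256
  q = (1 - (-2)·0.910 - (2)·-0.436) / (5) = 0.738
  r = (0 - (3)·0.910 - (1)·0.387) / (-5) = 0.623
Change: (-0.654, 0.351, 1.059) → max |·| = 1.059

1.059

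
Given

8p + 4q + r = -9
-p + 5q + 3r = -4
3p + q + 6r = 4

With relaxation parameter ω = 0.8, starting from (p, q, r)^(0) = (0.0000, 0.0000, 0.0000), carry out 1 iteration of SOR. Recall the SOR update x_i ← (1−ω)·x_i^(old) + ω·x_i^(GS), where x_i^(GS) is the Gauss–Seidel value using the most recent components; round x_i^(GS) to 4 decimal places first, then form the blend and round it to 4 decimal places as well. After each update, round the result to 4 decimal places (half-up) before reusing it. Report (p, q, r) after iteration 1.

Iteration 1:
  p: GS value = (-9 - (4)·0.0000 - (1)·0.0000) / (8) = -1.1250;  p ← (1−ω)·0.0000 + ω·-1.1250 = -0.9000
  q: GS value = (-4 - (-1)·-0.9000 - (3)·0.0000) / (5) = -0.9800;  q ← (1−ω)·0.0000 + ω·-0.9800 = -0.7840
  r: GS value = (4 - (3)·-0.9000 - (1)·-0.7840) / (6) = 1.2473;  r ← (1−ω)·0.0000 + ω·1.2473 = 0.9978

(-0.9000, -0.7840, 0.9978)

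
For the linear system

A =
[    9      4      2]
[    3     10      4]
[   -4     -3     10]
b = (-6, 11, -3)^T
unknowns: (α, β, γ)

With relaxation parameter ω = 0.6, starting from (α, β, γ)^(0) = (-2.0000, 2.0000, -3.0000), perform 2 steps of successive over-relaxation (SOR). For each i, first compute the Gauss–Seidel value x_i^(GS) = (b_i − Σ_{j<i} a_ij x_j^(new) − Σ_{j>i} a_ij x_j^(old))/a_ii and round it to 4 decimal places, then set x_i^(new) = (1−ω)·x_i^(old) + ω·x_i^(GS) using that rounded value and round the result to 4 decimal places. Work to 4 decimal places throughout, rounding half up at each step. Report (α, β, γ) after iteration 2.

Iteration 1:
  α: GS value = (-6 - (4)·2.0000 - (2)·-3.0000) / (9) = -0.8889;  α ← (1−ω)·-2.0000 + ω·-0.8889 = -1.3333
  β: GS value = (11 - (3)·-1.3333 - (4)·-3.0000) / (10) = 2.7000;  β ← (1−ω)·2.0000 + ω·2.7000 = 2.4200
  γ: GS value = (-3 - (-4)·-1.3333 - (-3)·2.4200) / (10) = -0.1073;  γ ← (1−ω)·-3.0000 + ω·-0.1073 = -1.2644
Iteration 2:
  α: GS value = (-6 - (4)·2.4200 - (2)·-1.2644) / (9) = -1.4612;  α ← (1−ω)·-1.3333 + ω·-1.4612 = -1.4100
  β: GS value = (11 - (3)·-1.4100 - (4)·-1.2644) / (10) = 2.0288;  β ← (1−ω)·2.4200 + ω·2.0288 = 2.1853
  γ: GS value = (-3 - (-4)·-1.4100 - (-3)·2.1853) / (10) = -0.2084;  γ ← (1−ω)·-1.2644 + ω·-0.2084 = -0.6308

(-1.4100, 2.1853, -0.6308)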